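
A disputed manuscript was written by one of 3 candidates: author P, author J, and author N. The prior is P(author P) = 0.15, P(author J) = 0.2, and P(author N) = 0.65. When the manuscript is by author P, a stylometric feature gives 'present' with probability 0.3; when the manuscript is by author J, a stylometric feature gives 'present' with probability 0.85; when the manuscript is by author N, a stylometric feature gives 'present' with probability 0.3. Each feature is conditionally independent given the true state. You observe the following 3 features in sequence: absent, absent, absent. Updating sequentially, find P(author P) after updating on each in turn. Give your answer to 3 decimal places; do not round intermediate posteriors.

After 'absent': normaliser = 0.7·0.1500 + 0.15·0.2000 + 0.7·0.6500; P(author P) ≈ 0.1780, P(author J) ≈ 0.0508, P(author N) ≈ 0.7712
After 'absent': normaliser = 0.7·0.1780 + 0.15·0.0508 + 0.7·0.7712; P(author P) ≈ 0.1854, P(author J) ≈ 0.0113, P(author N) ≈ 0.8033
After 'absent': normaliser = 0.7·0.1854 + 0.15·0.0113 + 0.7·0.8033; P(author P) ≈ 0.1870, P(author J) ≈ 0.0025, P(author N) ≈ 0.8105

0.187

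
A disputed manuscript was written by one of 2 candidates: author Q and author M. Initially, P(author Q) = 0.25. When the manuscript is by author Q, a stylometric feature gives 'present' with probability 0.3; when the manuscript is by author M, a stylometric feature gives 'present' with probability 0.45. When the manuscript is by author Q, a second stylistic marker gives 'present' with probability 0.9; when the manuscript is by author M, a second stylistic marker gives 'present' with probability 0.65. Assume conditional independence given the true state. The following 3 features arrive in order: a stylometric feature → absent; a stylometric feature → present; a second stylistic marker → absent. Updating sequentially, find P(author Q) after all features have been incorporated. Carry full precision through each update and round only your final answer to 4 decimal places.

0.0748

Apply Bayes' rule sequentially, carrying P(author Q) forward.
After a stylometric feature='absent': P(author Q) = 0.7·0.2500 / (0.7·0.2500 + 0.55·0.7500) ≈ 0.2979
After a stylometric feature='present': P(author Q) = 0.3·0.2979 / (0.3·0.2979 + 0.45·0.7021) ≈ 0.2205
After a second stylistic marker='absent': P(author Q) = 0.1·0.2205 / (0.1·0.2205 + 0.35·0.7795) ≈ 0.0748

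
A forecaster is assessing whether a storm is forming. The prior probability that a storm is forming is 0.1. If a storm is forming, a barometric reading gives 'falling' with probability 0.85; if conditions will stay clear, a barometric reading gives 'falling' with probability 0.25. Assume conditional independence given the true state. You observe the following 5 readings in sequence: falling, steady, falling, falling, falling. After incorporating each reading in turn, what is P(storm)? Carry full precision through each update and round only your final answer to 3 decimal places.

After 'falling': P(storm) = 0.85·0.1000 / (0.85·0.1000 + 0.25·0.9000) ≈ 0.2742
After 'steady': P(storm) = 0.15·0.2742 / (0.15·0.2742 + 0.75·0.7258) ≈ 0.0702
After 'falling': P(storm) = 0.85·0.0702 / (0.85·0.0702 + 0.25·0.9298) ≈ 0.2044
After 'falling': P(storm) = 0.85·0.2044 / (0.85·0.2044 + 0.25·0.7956) ≈ 0.4662
After 'falling': P(storm) = 0.85·0.4662 / (0.85·0.4662 + 0.25·0.5338) ≈ 0.7481

0.748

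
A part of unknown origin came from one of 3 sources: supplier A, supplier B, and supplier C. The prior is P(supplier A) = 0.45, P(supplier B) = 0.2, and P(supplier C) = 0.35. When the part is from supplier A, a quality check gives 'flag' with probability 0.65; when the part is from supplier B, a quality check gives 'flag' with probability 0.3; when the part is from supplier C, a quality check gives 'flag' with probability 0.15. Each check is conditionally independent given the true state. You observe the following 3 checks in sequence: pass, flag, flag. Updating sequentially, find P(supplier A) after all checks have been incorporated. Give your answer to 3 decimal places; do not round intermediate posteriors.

After 'pass': normaliser = 0.35·0.4500 + 0.7·0.2000 + 0.85·0.3500; P(supplier A) ≈ 0.2647, P(supplier B) ≈ 0.2353, P(supplier C) ≈ 0.5000
After 'flag': normaliser = 0.65·0.2647 + 0.3·0.2353 + 0.15·0.5000; P(supplier A) ≈ 0.5417, P(supplier B) ≈ 0.2222, P(supplier C) ≈ 0.2361
After 'flag': normaliser = 0.65·0.5417 + 0.3·0.2222 + 0.15·0.2361; P(supplier A) ≈ 0.7752, P(supplier B) ≈ 0.1468, P(supplier C) ≈ 0.0780

0.775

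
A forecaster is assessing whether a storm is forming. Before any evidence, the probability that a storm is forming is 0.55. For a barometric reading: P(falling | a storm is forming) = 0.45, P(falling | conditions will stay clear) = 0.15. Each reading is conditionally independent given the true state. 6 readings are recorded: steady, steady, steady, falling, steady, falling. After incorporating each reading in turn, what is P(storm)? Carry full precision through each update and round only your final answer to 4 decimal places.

0.6585

Each posterior becomes the prior for the next update.
After 'steady': P(storm) = 0.55·0.5500 / (0.55·0.5500 + 0.85·0.4500) ≈ 0.4416
After 'steady': P(storm) = 0.55·0.4416 / (0.55·0.4416 + 0.85·0.5584) ≈ 0.3385
After 'steady': P(storm) = 0.55·0.3385 / (0.55·0.3385 + 0.85·0.6615) ≈ 0.2488
After 'falling': P(storm) = 0.45·0.2488 / (0.45·0.2488 + 0.15·0.7512) ≈ 0.4983
After 'steady': P(storm) = 0.55·0.4983 / (0.55·0.4983 + 0.85·0.5017) ≈ 0.3913
After 'falling': P(storm) = 0.45·0.3913 / (0.45·0.3913 + 0.15·0.6087) ≈ 0.6585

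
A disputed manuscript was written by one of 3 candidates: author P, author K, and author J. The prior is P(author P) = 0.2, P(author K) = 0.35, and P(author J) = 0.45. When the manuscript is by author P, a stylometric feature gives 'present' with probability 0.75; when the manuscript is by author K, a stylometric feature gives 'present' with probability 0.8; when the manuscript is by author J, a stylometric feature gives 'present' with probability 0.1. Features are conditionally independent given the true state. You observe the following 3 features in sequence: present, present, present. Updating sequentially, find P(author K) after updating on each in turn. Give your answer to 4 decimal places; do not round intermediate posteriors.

After 'present': normaliser = 0.75·0.2000 + 0.8·0.3500 + 0.1·0.4500; P(author P) ≈ 0.3158, P(author K) ≈ 0.5895, P(author J) ≈ 0.0947
After 'present': normaliser = 0.75·0.3158 + 0.8·0.5895 + 0.1·0.0947; P(author P) ≈ 0.3299, P(author K) ≈ 0.6569, P(author J) ≈ 0.0132
After 'present': normaliser = 0.75·0.3299 + 0.8·0.6569 + 0.1·0.0132; P(author P) ≈ 0.3196, P(author K) ≈ 0.6787, P(author J) ≈ 0.0017

0.6787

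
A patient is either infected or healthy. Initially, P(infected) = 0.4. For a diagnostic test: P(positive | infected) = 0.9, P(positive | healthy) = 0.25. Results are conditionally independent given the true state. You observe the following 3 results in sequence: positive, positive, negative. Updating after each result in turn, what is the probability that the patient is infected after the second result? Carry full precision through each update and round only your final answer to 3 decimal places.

0.896

After 'positive': P(infected) = 0.9·0.4000 / (0.9·0.4000 + 0.25·0.6000) ≈ 0.7059
After 'positive': P(infected) = 0.9·0.7059 / (0.9·0.7059 + 0.25·0.2941) ≈ 0.8963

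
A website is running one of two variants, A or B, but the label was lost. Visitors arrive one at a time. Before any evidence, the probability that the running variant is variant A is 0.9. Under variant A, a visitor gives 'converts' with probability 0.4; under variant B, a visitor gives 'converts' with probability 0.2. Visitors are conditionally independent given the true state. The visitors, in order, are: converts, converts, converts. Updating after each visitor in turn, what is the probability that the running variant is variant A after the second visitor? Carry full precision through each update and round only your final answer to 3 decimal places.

After 'converts': P(A) = 0.4·0.9000 / (0.4·0.9000 + 0.2·0.1000) ≈ 0.9474
After 'converts': P(A) = 0.4·0.9474 / (0.4·0.9474 + 0.2·0.0526) ≈ 0.9730

0.973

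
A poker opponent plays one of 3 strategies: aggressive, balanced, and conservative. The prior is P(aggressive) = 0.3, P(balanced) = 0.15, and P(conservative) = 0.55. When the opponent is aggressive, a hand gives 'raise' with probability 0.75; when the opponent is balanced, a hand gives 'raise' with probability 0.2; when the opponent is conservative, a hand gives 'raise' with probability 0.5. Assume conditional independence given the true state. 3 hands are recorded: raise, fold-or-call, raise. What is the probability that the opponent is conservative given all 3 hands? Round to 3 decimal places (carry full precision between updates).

0.594

Each posterior becomes the prior for the next update.
After 'raise': normaliser = 0.75·0.3000 + 0.2·0.1500 + 0.5·0.5500; P(aggressive) ≈ 0.4245, P(balanced) ≈ 0.0566, P(conservative) ≈ 0.5189
After 'fold-or-call': normaliser = 0.25·0.4245 + 0.8·0.0566 + 0.5·0.5189; P(aggressive) ≈ 0.2583, P(balanced) ≈ 0.1102, P(conservative) ≈ 0.6315
After 'raise': normaliser = 0.75·0.2583 + 0.2·0.1102 + 0.5·0.6315; P(aggressive) ≈ 0.3645, P(balanced) ≈ 0.0415, P(conservative) ≈ 0.5940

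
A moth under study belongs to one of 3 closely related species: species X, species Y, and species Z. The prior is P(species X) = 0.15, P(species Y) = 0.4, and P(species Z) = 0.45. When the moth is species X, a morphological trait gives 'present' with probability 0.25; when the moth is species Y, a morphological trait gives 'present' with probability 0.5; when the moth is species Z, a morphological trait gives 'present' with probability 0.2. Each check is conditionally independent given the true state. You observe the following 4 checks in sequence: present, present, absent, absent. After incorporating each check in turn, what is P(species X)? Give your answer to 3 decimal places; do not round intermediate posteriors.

0.126

After 'present': normaliser = 0.25·0.1500 + 0.5·0.4000 + 0.2·0.4500; P(species X) ≈ 0.1145, P(species Y) ≈ 0.6107, P(species Z) ≈ 0.2748
After 'present': normaliser = 0.25·0.1145 + 0.5·0.6107 + 0.2·0.2748; P(species X) ≈ 0.0736, P(species Y) ≈ 0.7851, P(species Z) ≈ 0.1413
After 'absent': normaliser = 0.75·0.0736 + 0.5·0.7851 + 0.8·0.1413; P(species X) ≈ 0.0984, P(species Y) ≈ 0.7000, P(species Z) ≈ 0.2016
After 'absent': normaliser = 0.75·0.0984 + 0.5·0.7000 + 0.8·0.2016; P(species X) ≈ 0.1262, P(species Y) ≈ 0.5982, P(species Z) ≈ 0.2756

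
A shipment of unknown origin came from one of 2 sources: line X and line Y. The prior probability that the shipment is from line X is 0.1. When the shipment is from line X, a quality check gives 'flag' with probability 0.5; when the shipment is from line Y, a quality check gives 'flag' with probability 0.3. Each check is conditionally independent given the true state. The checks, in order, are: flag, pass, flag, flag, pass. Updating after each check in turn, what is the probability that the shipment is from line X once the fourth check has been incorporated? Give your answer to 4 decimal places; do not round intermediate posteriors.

0.2687

Apply Bayes' rule sequentially, carrying P(line X) forward.
After 'flag': P(line X) = 0.5·0.1000 / (0.5·0.1000 + 0.3·0.9000) ≈ 0.1562
After 'pass': P(line X) = 0.5·0.1562 / (0.5·0.1562 + 0.7·0.8438) ≈ 0.1168
After 'flag': P(line X) = 0.5·0.1168 / (0.5·0.1168 + 0.3·0.8832) ≈ 0.1806
After 'flag': P(line X) = 0.5·0.1806 / (0.5·0.1806 + 0.3·0.8194) ≈ 0.2687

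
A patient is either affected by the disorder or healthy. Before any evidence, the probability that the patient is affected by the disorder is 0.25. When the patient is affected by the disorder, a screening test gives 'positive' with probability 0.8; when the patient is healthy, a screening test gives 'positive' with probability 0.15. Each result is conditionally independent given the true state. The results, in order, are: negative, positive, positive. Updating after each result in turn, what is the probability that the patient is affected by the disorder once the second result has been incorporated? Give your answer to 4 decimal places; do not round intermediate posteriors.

0.2949

Apply Bayes' rule sequentially, carrying P(affected) forward.
After 'negative': P(affected) = 0.2·0.2500 / (0.2·0.2500 + 0.85·0.7500) ≈ 0.0727
After 'positive': P(affected) = 0.8·0.0727 / (0.8·0.0727 + 0.15·0.9273) ≈ 0.2949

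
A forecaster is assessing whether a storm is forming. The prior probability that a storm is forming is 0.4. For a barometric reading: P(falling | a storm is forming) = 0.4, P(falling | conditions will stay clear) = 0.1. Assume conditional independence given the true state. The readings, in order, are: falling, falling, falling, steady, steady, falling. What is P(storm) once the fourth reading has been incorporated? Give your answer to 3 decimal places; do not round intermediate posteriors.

0.966

Each posterior becomes the prior for the next update.
After 'falling': P(storm) = 0.4·0.4000 / (0.4·0.4000 + 0.1·0.6000) ≈ 0.7273
After 'falling': P(storm) = 0.4·0.7273 / (0.4·0.7273 + 0.1·0.2727) ≈ 0.9143
After 'falling': P(storm) = 0.4·0.9143 / (0.4·0.9143 + 0.1·0.0857) ≈ 0.9771
After 'steady': P(storm) = 0.6·0.9771 / (0.6·0.9771 + 0.9·0.0229) ≈ 0.9660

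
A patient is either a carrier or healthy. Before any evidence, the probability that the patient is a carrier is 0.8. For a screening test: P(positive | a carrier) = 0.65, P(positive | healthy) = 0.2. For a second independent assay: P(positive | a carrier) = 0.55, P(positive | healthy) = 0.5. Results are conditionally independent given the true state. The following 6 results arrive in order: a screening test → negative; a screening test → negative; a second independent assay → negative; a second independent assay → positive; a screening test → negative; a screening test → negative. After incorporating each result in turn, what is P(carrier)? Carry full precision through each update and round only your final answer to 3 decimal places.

0.127

Apply Bayes' rule sequentially, carrying P(carrier) forward.
After a screening test='negative': P(carrier) = 0.35·0.8000 / (0.35·0.8000 + 0.8·0.2000) ≈ 0.6364
After a screening test='negative': P(carrier) = 0.35·0.6364 / (0.35·0.6364 + 0.8·0.3636) ≈ 0.4336
After a second independent assay='negative': P(carrier) = 0.45·0.4336 / (0.45·0.4336 + 0.5·0.5664) ≈ 0.4080
After a second independent assay='positive': P(carrier) = 0.55·0.4080 / (0.55·0.4080 + 0.5·0.5920) ≈ 0.4312
After a screening test='negative': P(carrier) = 0.35·0.4312 / (0.35·0.4312 + 0.8·0.5688) ≈ 0.2490
After a screening test='negative': P(carrier) = 0.35·0.2490 / (0.35·0.2490 + 0.8·0.7510) ≈ 0.1267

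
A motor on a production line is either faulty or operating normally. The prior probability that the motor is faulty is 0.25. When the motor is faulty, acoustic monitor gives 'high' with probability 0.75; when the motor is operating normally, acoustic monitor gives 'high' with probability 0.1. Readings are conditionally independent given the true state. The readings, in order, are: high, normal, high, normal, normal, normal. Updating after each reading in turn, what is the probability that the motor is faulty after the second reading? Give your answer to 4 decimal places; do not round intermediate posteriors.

After 'high': P(faulty) = 0.75·0.2500 / (0.75·0.2500 + 0.1·0.7500) ≈ 0.7143
After 'normal': P(faulty) = 0.25·0.7143 / (0.25·0.7143 + 0.9·0.2857) ≈ 0.4098

0.4098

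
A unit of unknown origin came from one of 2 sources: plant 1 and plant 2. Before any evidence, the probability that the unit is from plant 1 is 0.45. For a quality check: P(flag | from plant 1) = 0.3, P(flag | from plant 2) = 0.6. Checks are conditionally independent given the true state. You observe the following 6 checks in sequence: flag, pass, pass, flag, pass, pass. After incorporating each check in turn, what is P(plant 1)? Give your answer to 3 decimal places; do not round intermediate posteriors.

Each posterior becomes the prior for the next update.
After 'flag': P(plant 1) = 0.3·0.4500 / (0.3·0.4500 + 0.6·0.5500) ≈ 0.2903
After 'pass': P(plant 1) = 0.7·0.2903 / (0.7·0.2903 + 0.4·0.7097) ≈ 0.4172
After 'pass': P(plant 1) = 0.7·0.4172 / (0.7·0.4172 + 0.4·0.5828) ≈ 0.5561
After 'flag': P(plant 1) = 0.3·0.5561 / (0.3·0.5561 + 0.6·0.4439) ≈ 0.3852
After 'pass': P(plant 1) = 0.7·0.3852 / (0.7·0.3852 + 0.4·0.6148) ≈ 0.5230
After 'pass': P(plant 1) = 0.7·0.5230 / (0.7·0.5230 + 0.4·0.4770) ≈ 0.6573

0.657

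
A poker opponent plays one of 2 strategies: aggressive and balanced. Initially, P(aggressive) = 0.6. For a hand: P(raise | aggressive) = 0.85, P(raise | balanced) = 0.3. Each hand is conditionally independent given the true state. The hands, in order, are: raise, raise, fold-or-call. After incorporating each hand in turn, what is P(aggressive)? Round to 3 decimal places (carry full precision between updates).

0.721

Apply Bayes' rule sequentially, carrying P(aggressive) forward.
After 'raise': P(aggressive) = 0.85·0.6000 / (0.85·0.6000 + 0.3·0.4000) ≈ 0.8095
After 'raise': P(aggressive) = 0.85·0.8095 / (0.85·0.8095 + 0.3·0.1905) ≈ 0.9233
After 'fold-or-call': P(aggressive) = 0.15·0.9233 / (0.15·0.9233 + 0.7·0.0767) ≈ 0.7207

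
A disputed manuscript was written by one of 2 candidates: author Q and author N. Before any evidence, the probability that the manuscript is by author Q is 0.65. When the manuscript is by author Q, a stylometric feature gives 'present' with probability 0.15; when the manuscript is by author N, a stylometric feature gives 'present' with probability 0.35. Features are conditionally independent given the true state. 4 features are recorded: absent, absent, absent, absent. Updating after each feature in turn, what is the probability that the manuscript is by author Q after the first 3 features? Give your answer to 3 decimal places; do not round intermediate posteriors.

After 'absent': P(author Q) = 0.85·0.6500 / (0.85·0.6500 + 0.65·0.3500) ≈ 0.7083
After 'absent': P(author Q) = 0.85·0.7083 / (0.85·0.7083 + 0.65·0.2917) ≈ 0.7605
After 'absent': P(author Q) = 0.85·0.7605 / (0.85·0.7605 + 0.65·0.2395) ≈ 0.8059

0.806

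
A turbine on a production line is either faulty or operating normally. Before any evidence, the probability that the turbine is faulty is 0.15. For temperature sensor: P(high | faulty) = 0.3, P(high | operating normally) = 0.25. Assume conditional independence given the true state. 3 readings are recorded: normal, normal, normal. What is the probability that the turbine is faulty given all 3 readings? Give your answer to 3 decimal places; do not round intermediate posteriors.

After 'normal': P(faulty) = 0.7·0.1500 / (0.7·0.1500 + 0.75·0.8500) ≈ 0.1414
After 'normal': P(faulty) = 0.7·0.1414 / (0.7·0.1414 + 0.75·0.8586) ≈ 0.1332
After 'normal': P(faulty) = 0.7·0.1332 / (0.7·0.1332 + 0.75·0.8668) ≈ 0.1255

0.125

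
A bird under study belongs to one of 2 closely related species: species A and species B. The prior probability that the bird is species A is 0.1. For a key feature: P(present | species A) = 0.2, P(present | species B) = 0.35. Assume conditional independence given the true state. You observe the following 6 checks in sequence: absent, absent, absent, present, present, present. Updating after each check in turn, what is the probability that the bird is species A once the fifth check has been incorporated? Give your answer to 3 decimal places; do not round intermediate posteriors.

After 'absent': P(species A) = 0.8·0.1000 / (0.8·0.1000 + 0.65·0.9000) ≈ 0.1203
After 'absent': P(species A) = 0.8·0.1203 / (0.8·0.1203 + 0.65·0.8797) ≈ 0.1441
After 'absent': P(species A) = 0.8·0.1441 / (0.8·0.1441 + 0.65·0.8559) ≈ 0.1716
After 'present': P(species A) = 0.2·0.1716 / (0.2·0.1716 + 0.35·0.8284) ≈ 0.1058
After 'present': P(species A) = 0.2·0.1058 / (0.2·0.1058 + 0.35·0.8942) ≈ 0.0634

0.063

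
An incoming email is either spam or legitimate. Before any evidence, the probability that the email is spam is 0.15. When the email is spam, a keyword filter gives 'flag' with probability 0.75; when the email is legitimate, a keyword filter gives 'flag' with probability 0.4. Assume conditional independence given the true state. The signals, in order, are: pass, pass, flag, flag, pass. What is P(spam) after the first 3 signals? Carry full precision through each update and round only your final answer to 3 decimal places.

After 'pass': P(spam) = 0.25·0.1500 / (0.25·0.1500 + 0.6·0.8500) ≈ 0.0685
After 'pass': P(spam) = 0.25·0.0685 / (0.25·0.0685 + 0.6·0.9315) ≈ 0.0297
After 'flag': P(spam) = 0.75·0.0297 / (0.75·0.0297 + 0.4·0.9703) ≈ 0.0543

0.054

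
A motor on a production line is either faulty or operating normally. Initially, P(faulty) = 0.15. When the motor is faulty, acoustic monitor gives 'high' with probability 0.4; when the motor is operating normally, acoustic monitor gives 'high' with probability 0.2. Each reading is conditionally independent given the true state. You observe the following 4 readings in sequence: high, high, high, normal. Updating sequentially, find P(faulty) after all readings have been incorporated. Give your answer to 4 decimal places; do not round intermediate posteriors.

After 'high': P(faulty) = 0.4·0.1500 / (0.4·0.1500 + 0.2·0.8500) ≈ 0.2609
After 'high': P(faulty) = 0.4·0.2609 / (0.4·0.2609 + 0.2·0.7391) ≈ 0.4138
After 'high': P(faulty) = 0.4·0.4138 / (0.4·0.4138 + 0.2·0.5862) ≈ 0.5854
After 'normal': P(faulty) = 0.6·0.5854 / (0.6·0.5854 + 0.8·0.4146) ≈ 0.5143

0.5143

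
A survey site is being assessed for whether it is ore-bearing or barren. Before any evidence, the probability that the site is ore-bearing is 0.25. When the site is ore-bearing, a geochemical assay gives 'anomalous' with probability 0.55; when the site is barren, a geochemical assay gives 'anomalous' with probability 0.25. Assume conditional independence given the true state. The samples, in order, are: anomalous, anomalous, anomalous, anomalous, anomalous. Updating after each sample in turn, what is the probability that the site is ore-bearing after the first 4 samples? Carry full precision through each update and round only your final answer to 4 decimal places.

After 'anomalous': P(ore) = 0.55·0.2500 / (0.55·0.2500 + 0.25·0.7500) ≈ 0.4231
After 'anomalous': P(ore) = 0.55·0.4231 / (0.55·0.4231 + 0.25·0.5769) ≈ 0.6173
After 'anomalous': P(ore) = 0.55·0.6173 / (0.55·0.6173 + 0.25·0.3827) ≈ 0.7802
After 'anomalous': P(ore) = 0.55·0.7802 / (0.55·0.7802 + 0.25·0.2198) ≈ 0.8865

0.8865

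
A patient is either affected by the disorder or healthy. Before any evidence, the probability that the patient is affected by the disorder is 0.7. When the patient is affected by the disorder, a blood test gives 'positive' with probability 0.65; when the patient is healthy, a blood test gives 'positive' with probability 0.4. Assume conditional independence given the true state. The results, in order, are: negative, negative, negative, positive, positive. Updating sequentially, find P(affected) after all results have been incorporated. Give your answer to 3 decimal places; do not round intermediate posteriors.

0.550

After 'negative': P(affected) = 0.35·0.7000 / (0.35·0.7000 + 0.6·0.3000) ≈ 0.5765
After 'negative': P(affected) = 0.35·0.5765 / (0.35·0.5765 + 0.6·0.4235) ≈ 0.4426
After 'negative': P(affected) = 0.35·0.4426 / (0.35·0.4426 + 0.6·0.5574) ≈ 0.3165
After 'positive': P(affected) = 0.65·0.3165 / (0.65·0.3165 + 0.4·0.6835) ≈ 0.4294
After 'positive': P(affected) = 0.65·0.4294 / (0.65·0.4294 + 0.4·0.5706) ≈ 0.5502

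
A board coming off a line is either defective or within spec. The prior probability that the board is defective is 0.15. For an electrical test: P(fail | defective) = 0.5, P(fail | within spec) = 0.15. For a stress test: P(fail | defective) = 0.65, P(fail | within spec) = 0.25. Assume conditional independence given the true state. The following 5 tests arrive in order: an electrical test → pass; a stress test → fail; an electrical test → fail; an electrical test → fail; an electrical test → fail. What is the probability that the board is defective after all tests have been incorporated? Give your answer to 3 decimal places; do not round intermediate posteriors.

After an electrical test='pass': P(defective) = 0.5·0.1500 / (0.5·0.1500 + 0.85·0.8500) ≈ 0.0940
After a stress test='fail': P(defective) = 0.65·0.0940 / (0.65·0.0940 + 0.25·0.9060) ≈ 0.2125
After an electrical test='fail': P(defective) = 0.5·0.2125 / (0.5·0.2125 + 0.15·0.7875) ≈ 0.4736
After an electrical test='fail': P(defective) = 0.5·0.4736 / (0.5·0.4736 + 0.15·0.5264) ≈ 0.7499
After an electrical test='fail': P(defective) = 0.5·0.7499 / (0.5·0.7499 + 0.15·0.2501) ≈ 0.9091

0.909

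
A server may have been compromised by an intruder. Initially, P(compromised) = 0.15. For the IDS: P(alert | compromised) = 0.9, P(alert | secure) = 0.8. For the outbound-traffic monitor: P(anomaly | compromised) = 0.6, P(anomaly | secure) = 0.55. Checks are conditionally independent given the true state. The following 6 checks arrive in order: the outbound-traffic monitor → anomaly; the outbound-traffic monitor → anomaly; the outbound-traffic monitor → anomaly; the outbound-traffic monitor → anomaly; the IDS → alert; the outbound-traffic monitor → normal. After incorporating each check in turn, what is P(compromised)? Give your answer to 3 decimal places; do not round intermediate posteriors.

0.200

Each posterior becomes the prior for the next update.
After the outbound-traffic monitor='anomaly': P(compromised) = 0.6·0.1500 / (0.6·0.1500 + 0.55·0.8500) ≈ 0.1614
After the outbound-traffic monitor='anomaly': P(compromised) = 0.6·0.1614 / (0.6·0.1614 + 0.55·0.8386) ≈ 0.1736
After the outbound-traffic monitor='anomaly': P(compromised) = 0.6·0.1736 / (0.6·0.1736 + 0.55·0.8264) ≈ 0.1864
After the outbound-traffic monitor='anomaly': P(compromised) = 0.6·0.1864 / (0.6·0.1864 + 0.55·0.8136) ≈ 0.2000
After the IDS='alert': P(compromised) = 0.9·0.2000 / (0.9·0.2000 + 0.8·0.8000) ≈ 0.2195
After the outbound-traffic monitor='normal': P(compromised) = 0.4·0.2195 / (0.4·0.2195 + 0.45·0.7805) ≈ 0.2000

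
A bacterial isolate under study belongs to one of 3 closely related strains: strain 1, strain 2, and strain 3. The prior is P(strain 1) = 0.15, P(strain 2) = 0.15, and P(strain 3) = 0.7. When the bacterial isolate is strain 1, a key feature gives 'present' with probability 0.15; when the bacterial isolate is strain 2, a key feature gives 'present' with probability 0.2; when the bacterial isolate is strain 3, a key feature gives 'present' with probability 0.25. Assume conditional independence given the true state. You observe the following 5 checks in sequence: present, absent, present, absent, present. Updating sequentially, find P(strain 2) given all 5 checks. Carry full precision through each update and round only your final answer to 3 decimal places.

0.105

After 'present': normaliser = 0.15·0.1500 + 0.2·0.1500 + 0.25·0.7000; P(strain 1) ≈ 0.0989, P(strain 2) ≈ 0.1319, P(strain 3) ≈ 0.7692
After 'absent': normaliser = 0.85·0.0989 + 0.8·0.1319 + 0.75·0.7692; P(strain 1) ≈ 0.1097, P(strain 2) ≈ 0.1376, P(strain 3) ≈ 0.7527
After 'present': normaliser = 0.15·0.1097 + 0.2·0.1376 + 0.25·0.7527; P(strain 1) ≈ 0.0709, P(strain 2) ≈ 0.1186, P(strain 3) ≈ 0.8106
After 'absent': normaliser = 0.85·0.0709 + 0.8·0.1186 + 0.75·0.8106; P(strain 1) ≈ 0.0789, P(strain 2) ≈ 0.1243, P(strain 3) ≈ 0.7967
After 'present': normaliser = 0.15·0.0789 + 0.2·0.1243 + 0.25·0.7967; P(strain 1) ≈ 0.0502, P(strain 2) ≈ 0.1054, P(strain 3) ≈ 0.8444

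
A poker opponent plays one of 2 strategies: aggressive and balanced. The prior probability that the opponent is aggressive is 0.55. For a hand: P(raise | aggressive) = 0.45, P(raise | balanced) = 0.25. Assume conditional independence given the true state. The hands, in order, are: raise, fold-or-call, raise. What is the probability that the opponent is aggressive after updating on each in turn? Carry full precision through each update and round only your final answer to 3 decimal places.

After 'raise': P(aggressive) = 0.45·0.5500 / (0.45·0.5500 + 0.25·0.4500) ≈ 0.6875
After 'fold-or-call': P(aggressive) = 0.55·0.6875 / (0.55·0.6875 + 0.75·0.3125) ≈ 0.6173
After 'raise': P(aggressive) = 0.45·0.6173 / (0.45·0.6173 + 0.25·0.3827) ≈ 0.7439

0.744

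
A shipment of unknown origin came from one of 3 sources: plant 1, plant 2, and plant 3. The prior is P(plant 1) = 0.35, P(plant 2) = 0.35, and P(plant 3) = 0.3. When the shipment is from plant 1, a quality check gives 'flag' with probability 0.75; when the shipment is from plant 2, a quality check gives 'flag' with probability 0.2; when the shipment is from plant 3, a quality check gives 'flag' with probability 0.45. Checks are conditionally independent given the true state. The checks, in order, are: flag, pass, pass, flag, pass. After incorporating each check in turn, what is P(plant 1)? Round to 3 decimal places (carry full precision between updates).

After 'flag': normaliser = 0.75·0.3500 + 0.2·0.3500 + 0.45·0.3000; P(plant 1) ≈ 0.5615, P(plant 2) ≈ 0.1497, P(plant 3) ≈ 0.2888
After 'pass': normaliser = 0.25·0.5615 + 0.8·0.1497 + 0.55·0.2888; P(plant 1) ≈ 0.3350, P(plant 2) ≈ 0.2859, P(plant 3) ≈ 0.3791
After 'pass': normaliser = 0.25·0.3350 + 0.8·0.2859 + 0.55·0.3791; P(plant 1) ≈ 0.1608, P(plant 2) ≈ 0.4390, P(plant 3) ≈ 0.4002
After 'flag': normaliser = 0.75·0.1608 + 0.2·0.4390 + 0.45·0.4002; P(plant 1) ≈ 0.3104, P(plant 2) ≈ 0.2260, P(plant 3) ≈ 0.4636
After 'pass': normaliser = 0.25·0.3104 + 0.8·0.2260 + 0.55·0.4636; P(plant 1) ≈ 0.1512, P(plant 2) ≈ 0.3522, P(plant 3) ≈ 0.4966

0.151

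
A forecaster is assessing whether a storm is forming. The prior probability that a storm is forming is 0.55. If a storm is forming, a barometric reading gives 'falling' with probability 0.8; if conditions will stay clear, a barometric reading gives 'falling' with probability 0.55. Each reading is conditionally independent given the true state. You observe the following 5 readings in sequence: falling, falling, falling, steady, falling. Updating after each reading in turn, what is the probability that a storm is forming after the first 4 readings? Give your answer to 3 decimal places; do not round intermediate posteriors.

0.626

Each posterior becomes the prior for the next update.
After 'falling': P(storm) = 0.8·0.5500 / (0.8·0.5500 + 0.55·0.4500) ≈ 0.6400
After 'falling': P(storm) = 0.8·0.6400 / (0.8·0.6400 + 0.55·0.3600) ≈ 0.7211
After 'falling': P(storm) = 0.8·0.7211 / (0.8·0.7211 + 0.55·0.2789) ≈ 0.7900
After 'steady': P(storm) = 0.2·0.7900 / (0.2·0.7900 + 0.45·0.2100) ≈ 0.6257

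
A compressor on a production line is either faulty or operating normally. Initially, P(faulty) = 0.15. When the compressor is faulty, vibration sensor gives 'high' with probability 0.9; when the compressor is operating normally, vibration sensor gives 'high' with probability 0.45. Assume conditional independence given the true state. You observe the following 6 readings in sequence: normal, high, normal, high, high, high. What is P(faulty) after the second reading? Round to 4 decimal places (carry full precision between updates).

0.0603

After 'normal': P(faulty) = 0.1·0.1500 / (0.1·0.1500 + 0.55·0.8500) ≈ 0.0311
After 'high': P(faulty) = 0.9·0.0311 / (0.9·0.0311 + 0.45·0.9689) ≈ 0.0603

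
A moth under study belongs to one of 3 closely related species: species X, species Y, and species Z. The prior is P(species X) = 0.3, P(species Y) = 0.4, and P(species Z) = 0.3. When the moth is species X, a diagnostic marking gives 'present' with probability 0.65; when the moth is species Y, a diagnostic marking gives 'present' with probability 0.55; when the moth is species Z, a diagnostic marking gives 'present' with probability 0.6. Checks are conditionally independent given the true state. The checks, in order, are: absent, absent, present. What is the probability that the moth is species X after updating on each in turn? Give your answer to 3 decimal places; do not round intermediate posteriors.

Each posterior becomes the prior for the next update.
After 'absent': normaliser = 0.35·0.3000 + 0.45·0.4000 + 0.4·0.3000; P(species X) ≈ 0.2593, P(species Y) ≈ 0.4444, P(species Z) ≈ 0.2963
After 'absent': normaliser = 0.35·0.2593 + 0.45·0.4444 + 0.4·0.2963; P(species X) ≈ 0.2217, P(species Y) ≈ 0.4887, P(species Z) ≈ 0.2896
After 'present': normaliser = 0.65·0.2217 + 0.55·0.4887 + 0.6·0.2896; P(species X) ≈ 0.2457, P(species Y) ≈ 0.4582, P(species Z) ≈ 0.2962

0.246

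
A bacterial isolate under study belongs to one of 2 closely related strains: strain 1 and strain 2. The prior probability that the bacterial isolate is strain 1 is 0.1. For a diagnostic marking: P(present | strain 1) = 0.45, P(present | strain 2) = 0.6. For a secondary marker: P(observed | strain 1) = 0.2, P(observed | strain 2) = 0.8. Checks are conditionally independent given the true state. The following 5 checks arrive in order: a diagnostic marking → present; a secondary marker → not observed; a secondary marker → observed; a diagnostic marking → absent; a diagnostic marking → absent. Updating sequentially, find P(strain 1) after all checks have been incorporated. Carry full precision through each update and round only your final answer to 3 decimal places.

After a diagnostic marking='present': P(strain 1) = 0.45·0.1000 / (0.45·0.1000 + 0.6·0.9000) ≈ 0.0769
After a secondary marker='not observed': P(strain 1) = 0.8·0.0769 / (0.8·0.0769 + 0.2·0.9231) ≈ 0.2500
After a secondary marker='observed': P(strain 1) = 0.2·0.2500 / (0.2·0.2500 + 0.8·0.7500) ≈ 0.0769
After a diagnostic marking='absent': P(strain 1) = 0.55·0.0769 / (0.55·0.0769 + 0.4·0.9231) ≈ 0.1028
After a diagnostic marking='absent': P(strain 1) = 0.55·0.1028 / (0.55·0.1028 + 0.4·0.8972) ≈ 0.1361

0.136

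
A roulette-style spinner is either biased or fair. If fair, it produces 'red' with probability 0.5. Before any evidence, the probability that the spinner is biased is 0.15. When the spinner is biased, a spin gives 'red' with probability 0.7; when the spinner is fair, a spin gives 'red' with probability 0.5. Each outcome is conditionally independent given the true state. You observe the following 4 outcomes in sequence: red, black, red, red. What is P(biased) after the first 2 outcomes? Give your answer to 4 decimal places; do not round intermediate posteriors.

0.1291

After 'red': P(biased) = 0.7·0.1500 / (0.7·0.1500 + 0.5·0.8500) ≈ 0.1981
After 'black': P(biased) = 0.3·0.1981 / (0.3·0.1981 + 0.5·0.8019) ≈ 0.1291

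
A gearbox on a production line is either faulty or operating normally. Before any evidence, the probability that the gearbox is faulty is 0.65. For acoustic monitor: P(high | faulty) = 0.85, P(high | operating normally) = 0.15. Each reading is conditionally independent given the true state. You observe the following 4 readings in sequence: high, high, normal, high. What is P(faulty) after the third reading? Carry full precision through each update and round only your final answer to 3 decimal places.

0.913

After 'high': P(faulty) = 0.85·0.6500 / (0.85·0.6500 + 0.15·0.3500) ≈ 0.9132
After 'high': P(faulty) = 0.85·0.9132 / (0.85·0.9132 + 0.15·0.0868) ≈ 0.9835
After 'normal': P(faulty) = 0.15·0.9835 / (0.15·0.9835 + 0.85·0.0165) ≈ 0.9132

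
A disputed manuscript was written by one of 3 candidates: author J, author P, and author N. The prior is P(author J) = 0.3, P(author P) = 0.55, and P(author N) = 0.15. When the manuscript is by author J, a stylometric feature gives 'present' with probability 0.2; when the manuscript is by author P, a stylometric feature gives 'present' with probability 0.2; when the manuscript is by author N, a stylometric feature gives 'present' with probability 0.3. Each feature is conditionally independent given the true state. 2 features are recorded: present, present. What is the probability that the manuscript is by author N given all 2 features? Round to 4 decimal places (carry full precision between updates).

After 'present': normaliser = 0.2·0.3000 + 0.2·0.5500 + 0.3·0.1500; P(author J) ≈ 0.2791, P(author P) ≈ 0.5116, P(author N) ≈ 0.2093
After 'present': normaliser = 0.2·0.2791 + 0.2·0.5116 + 0.3·0.2093; P(author J) ≈ 0.2526, P(author P) ≈ 0.4632, P(author N) ≈ 0.2842

0.2842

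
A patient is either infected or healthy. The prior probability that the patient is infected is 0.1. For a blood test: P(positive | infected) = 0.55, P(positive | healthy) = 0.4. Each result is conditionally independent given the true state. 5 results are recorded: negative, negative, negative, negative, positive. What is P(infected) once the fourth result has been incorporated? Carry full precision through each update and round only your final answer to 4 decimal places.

0.0340

After 'negative': P(infected) = 0.45·0.1000 / (0.45·0.1000 + 0.6·0.9000) ≈ 0.0769
After 'negative': P(infected) = 0.45·0.0769 / (0.45·0.0769 + 0.6·0.9231) ≈ 0.0588
After 'negative': P(infected) = 0.45·0.0588 / (0.45·0.0588 + 0.6·0.9412) ≈ 0.0448
After 'negative': P(infected) = 0.45·0.0448 / (0.45·0.0448 + 0.6·0.9552) ≈ 0.0340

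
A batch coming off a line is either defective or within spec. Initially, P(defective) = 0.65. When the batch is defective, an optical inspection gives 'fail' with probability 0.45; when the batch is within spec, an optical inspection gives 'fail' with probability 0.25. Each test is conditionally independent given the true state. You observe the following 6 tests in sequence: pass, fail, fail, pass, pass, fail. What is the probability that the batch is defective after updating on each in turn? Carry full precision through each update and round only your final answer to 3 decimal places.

After 'pass': P(defective) = 0.55·0.6500 / (0.55·0.6500 + 0.75·0.3500) ≈ 0.5766
After 'fail': P(defective) = 0.45·0.5766 / (0.45·0.5766 + 0.25·0.4234) ≈ 0.7103
After 'fail': P(defective) = 0.45·0.7103 / (0.45·0.7103 + 0.25·0.2897) ≈ 0.8152
After 'pass': P(defective) = 0.55·0.8152 / (0.55·0.8152 + 0.75·0.1848) ≈ 0.7639
After 'pass': P(defective) = 0.55·0.7639 / (0.55·0.7639 + 0.75·0.2361) ≈ 0.7035
After 'fail': P(defective) = 0.45·0.7035 / (0.45·0.7035 + 0.25·0.2965) ≈ 0.8103

0.810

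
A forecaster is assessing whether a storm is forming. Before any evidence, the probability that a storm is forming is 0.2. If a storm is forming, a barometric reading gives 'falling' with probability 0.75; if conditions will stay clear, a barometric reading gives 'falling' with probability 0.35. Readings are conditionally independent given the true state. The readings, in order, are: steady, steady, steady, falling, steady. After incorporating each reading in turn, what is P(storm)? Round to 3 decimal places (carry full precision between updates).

0.012

Apply Bayes' rule sequentially, carrying P(storm) forward.
After 'steady': P(storm) = 0.25·0.2000 / (0.25·0.2000 + 0.65·0.8000) ≈ 0.0877
After 'steady': P(storm) = 0.25·0.0877 / (0.25·0.0877 + 0.65·0.9123) ≈ 0.0357
After 'steady': P(storm) = 0.25·0.0357 / (0.25·0.0357 + 0.65·0.9643) ≈ 0.0140
After 'falling': P(storm) = 0.75·0.0140 / (0.75·0.0140 + 0.35·0.9860) ≈ 0.0296
After 'steady': P(storm) = 0.25·0.0296 / (0.25·0.0296 + 0.65·0.9704) ≈ 0.0116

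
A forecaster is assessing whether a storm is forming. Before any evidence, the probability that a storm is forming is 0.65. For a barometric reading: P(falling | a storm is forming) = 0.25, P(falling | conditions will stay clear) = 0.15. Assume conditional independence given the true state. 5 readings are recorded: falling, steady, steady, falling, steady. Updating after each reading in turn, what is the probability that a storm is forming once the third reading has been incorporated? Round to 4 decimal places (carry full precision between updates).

0.7067

After 'falling': P(storm) = 0.25·0.6500 / (0.25·0.6500 + 0.15·0.3500) ≈ 0.7558
After 'steady': P(storm) = 0.75·0.7558 / (0.75·0.7558 + 0.85·0.2442) ≈ 0.7320
After 'steady': P(storm) = 0.75·0.7320 / (0.75·0.7320 + 0.85·0.2680) ≈ 0.7067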